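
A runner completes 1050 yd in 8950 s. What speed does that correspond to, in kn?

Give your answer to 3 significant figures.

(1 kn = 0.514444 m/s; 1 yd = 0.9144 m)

1050 yd × 0.9144 = 960.12 m
v = d / t = 960.12 m / 8950 s = 0.107276 m/s
0.107276 m/s ÷ (0.514444 m/s/kn) = 0.208528 kn

0.209 kn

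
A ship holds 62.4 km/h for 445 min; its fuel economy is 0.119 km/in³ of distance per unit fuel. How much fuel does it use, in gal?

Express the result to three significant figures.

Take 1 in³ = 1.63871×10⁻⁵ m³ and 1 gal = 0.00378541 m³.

62.4 km/h → 17.3333 m/s
445 min → 26700 s
d = v × t = 17.3333 × 26700 = 462799 m
0.119 km/in³ → 7.26181×10⁶ m/m³
V = d / (distance per unit fuel) = 462799 / 7.26181×10⁶ = 0.0637305 m³
In gal: 0.0637305 / 0.00378541 = 16.8358 gal

16.8 gal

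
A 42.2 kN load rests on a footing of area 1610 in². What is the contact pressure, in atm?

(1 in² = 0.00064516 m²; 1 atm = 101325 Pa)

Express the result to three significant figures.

0.401 atm

42.2 kN × 1000 → 42200 N
1610 in² × 0.00064516 → 1.03871 m²
P = F / A = 42200 N / 1.03871 m² = 40627.3 Pa
40627.3 Pa ÷ (101325 Pa/atm) = 0.40096 atm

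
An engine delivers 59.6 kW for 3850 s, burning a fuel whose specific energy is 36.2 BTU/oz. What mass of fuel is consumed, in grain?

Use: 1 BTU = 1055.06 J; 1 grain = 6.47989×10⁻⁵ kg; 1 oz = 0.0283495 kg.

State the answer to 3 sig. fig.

59.6 kW → 59600 W
E = P × t = 59600 × 3850 = 2.2946×10⁸ J
36.2 BTU/oz → 1.34723×10⁶ J/kg
m = E / e_s = 2.2946×10⁸ / 1.34723×10⁶ = 170.32 kg
In grain: 170.32 / 6.47989×10⁻⁵ = 2.62844×10⁶ grain

2.63×10⁶ grain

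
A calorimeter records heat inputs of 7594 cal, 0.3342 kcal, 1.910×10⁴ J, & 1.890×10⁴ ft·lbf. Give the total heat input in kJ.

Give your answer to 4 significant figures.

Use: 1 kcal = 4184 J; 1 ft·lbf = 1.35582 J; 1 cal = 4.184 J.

77.90 kJ

7594 cal × 4.184 = 31773.3 J
0.3342 kcal × 4184 = 1398.29 J
1.910×10⁴ J (already J)
1.890×10⁴ ft·lbf × 1.35582 = 25625 J
Combined: 31773.3 + 1398.29 + 19100 + 25625 = 77896.6 J
In kJ: 77896.6 / 1000 = 77.8966 kJ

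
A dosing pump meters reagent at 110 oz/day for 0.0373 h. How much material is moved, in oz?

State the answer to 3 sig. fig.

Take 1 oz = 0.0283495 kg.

110 oz/day → 3.60931×10⁻⁵ kg/s
0.0373 h → 134.28 s
m = ṁ × t = 3.60931×10⁻⁵ × 134.28 = 0.00484658 kg
In oz: 0.00484658 / 0.0283495 = 0.170958 oz

0.171 oz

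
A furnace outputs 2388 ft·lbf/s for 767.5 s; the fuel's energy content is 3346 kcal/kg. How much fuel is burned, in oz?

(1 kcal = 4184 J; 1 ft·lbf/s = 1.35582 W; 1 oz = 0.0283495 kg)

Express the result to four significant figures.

6.261 oz

2388 ft·lbf/s → 3237.7 W
E = P × t = 3237.7 × 767.5 = 2.48493×10⁶ J
3346 kcal/kg → 1.39997×10⁷ J/kg
m = E / e_s = 2.48493×10⁶ / 1.39997×10⁷ = 0.177499 kg
In oz: 0.177499 / 0.0283495 = 6.2611 oz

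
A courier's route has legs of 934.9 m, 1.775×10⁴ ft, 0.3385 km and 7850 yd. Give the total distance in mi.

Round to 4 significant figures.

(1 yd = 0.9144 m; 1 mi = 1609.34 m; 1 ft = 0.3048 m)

8.613 mi

934.9 m (already m)
1.775×10⁴ ft × 0.3048 = 5410.2 m
0.3385 km × 1000 = 338.5 m
7850 yd × 0.9144 = 7178.04 m
Combined: 934.9 + 5410.2 + 338.5 + 7178.04 = 13861.6 m
In mi: 13861.6 / 1609.34 = 8.61322 mi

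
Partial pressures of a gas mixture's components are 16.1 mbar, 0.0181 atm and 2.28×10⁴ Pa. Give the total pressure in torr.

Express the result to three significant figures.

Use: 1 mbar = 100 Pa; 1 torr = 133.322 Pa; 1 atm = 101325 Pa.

16.1 mbar × 100 = 1610 Pa
0.0181 atm × 101325 = 1833.98 Pa
2.28×10⁴ Pa (already Pa)
Combined: 1610 + 1833.98 + 22800 = 26244 Pa
In torr: 26244 / 133.322 = 196.847 torr

197 torr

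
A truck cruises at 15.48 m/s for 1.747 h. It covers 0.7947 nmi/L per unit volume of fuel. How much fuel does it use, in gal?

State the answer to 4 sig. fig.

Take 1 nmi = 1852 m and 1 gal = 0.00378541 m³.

1.747 h → 6289.2 s
d = v × t = 15.48 × 6289.2 = 97356.8 m
0.7947 nmi/L → 1.47178×10⁶ m/m³
V = d / (distance per unit fuel) = 97356.8 / 1.47178×10⁶ = 0.066149 m³
In gal: 0.066149 / 0.00378541 = 17.4747 gal

17.47 gal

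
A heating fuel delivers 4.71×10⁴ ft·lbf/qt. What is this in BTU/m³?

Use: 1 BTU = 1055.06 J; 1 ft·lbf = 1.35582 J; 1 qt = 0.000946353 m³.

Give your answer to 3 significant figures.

4.71×10⁴ ft·lbf/qt × 1.35582 J/ft·lbf ÷ 0.000946353 m³/qt = 6.74792×10⁷ J/m³
6.74792×10⁷ J/m³ ÷ 1055.06 J/BTU = 63957.7 BTU/m³

6.40×10⁴ BTU/m³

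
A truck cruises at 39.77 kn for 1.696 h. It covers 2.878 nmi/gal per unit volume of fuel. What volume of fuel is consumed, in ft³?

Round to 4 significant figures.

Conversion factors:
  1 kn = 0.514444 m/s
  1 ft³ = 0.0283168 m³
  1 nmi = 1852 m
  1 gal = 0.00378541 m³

39.77 kn → 20.4594 m/s
1.696 h → 6105.6 s
d = v × t = 20.4594 × 6105.6 = 124917 m
2.878 nmi/gal → 1.40805×10⁶ m/m³
V = d / (distance per unit fuel) = 124917 / 1.40805×10⁶ = 0.0887163 m³
In ft³: 0.0887163 / 0.0283168 = 3.13299 ft³

3.133 ft³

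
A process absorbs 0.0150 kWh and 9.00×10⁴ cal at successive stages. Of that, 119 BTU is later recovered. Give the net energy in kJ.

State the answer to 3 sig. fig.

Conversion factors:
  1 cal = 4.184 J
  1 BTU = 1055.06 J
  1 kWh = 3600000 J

0.0150 kWh × 3600000 = 54000 J
9.00×10⁴ cal × 4.184 = 376560 J
119 BTU × 1055.06 = 125552 J
Sum: 54000 + 376560 − 125552 = 305008 J
In kJ: 305008 / 1000 = 305.008 kJ

305 kJ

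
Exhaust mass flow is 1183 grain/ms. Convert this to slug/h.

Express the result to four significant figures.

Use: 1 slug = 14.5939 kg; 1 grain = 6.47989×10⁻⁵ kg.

1.891×10⁴ slug/h

1183 grain/ms × 6.47989×10⁻⁵ kg/grain ÷ 0.001 s/ms = 76.6571 kg/s
76.6571 kg/s ÷ 14.5939 kg/slug × 3600 s/h = 18909.7 slug/h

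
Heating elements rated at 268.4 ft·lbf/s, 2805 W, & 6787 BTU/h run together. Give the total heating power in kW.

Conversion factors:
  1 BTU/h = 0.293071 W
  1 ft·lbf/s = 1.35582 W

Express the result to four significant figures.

268.4 ft·lbf/s × 1.35582 = 363.902 W
2805 W (already W)
6787 BTU/h × 0.293071 = 1989.07 W
Sum: 363.902 + 2805 + 1989.07 = 5157.97 W
In kW: 5157.97 / 1000 = 5.15797 kW

5.158 kW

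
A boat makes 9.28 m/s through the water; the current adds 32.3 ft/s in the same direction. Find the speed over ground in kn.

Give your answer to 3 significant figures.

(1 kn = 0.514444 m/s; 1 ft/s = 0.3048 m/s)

37.2 kn

9.28 m/s (already m/s)
32.3 ft/s × 0.3048 → 9.84504 m/s
Combined: 9.28 + 9.84504 = 19.125 m/s
In kn: 19.125 / 0.514444 = 37.1761 kn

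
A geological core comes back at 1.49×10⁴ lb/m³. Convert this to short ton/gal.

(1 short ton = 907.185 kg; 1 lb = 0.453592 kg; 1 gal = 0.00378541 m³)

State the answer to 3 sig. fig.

0.0282 short ton/gal

1.49×10⁴ lb/m³ × 0.453592 kg/lb = 6758.52 kg/m³
6758.52 kg/m³ ÷ 907.185 kg/short ton × 0.00378541 m³/gal = 0.0282013 short ton/gal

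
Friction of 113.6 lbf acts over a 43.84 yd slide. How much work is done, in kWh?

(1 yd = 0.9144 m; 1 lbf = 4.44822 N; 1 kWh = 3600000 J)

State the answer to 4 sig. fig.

0.005627 kWh

113.6 lbf × 4.44822 → 505.318 N
43.84 yd × 0.9144 → 40.0873 m
W = F × d = 505.318 N × 40.0873 m = 20256.8 J
20256.8 J ÷ (3600000 J/kWh) = 0.00562689 kWh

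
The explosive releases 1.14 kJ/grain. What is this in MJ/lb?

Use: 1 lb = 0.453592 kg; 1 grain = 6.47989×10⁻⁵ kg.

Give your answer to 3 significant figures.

7.98 MJ/lb

1.14 kJ/grain × 1000 J/kJ ÷ 6.47989×10⁻⁵ kg/grain = 1.75929×10⁷ J/kg
1.75929×10⁷ J/kg ÷ 1000000 J/MJ × 0.453592 kg/lb = 7.98 MJ/lb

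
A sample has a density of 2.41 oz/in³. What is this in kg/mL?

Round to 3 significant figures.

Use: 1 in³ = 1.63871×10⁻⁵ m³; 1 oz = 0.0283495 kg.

0.00417 kg/mL

2.41 oz/in³ × 0.0283495 kg/oz ÷ 1.63871×10⁻⁵ m³/in³ = 4169.27 kg/m³
4169.27 kg/m³ × 10⁻⁶ m³/mL = 0.00416927 kg/mL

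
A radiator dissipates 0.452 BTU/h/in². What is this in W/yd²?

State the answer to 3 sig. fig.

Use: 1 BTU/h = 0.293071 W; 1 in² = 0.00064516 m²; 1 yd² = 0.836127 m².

0.452 BTU/h/in² × 0.293071 W/BTU/h ÷ 0.00064516 m²/in² = 205.326 W/m²
205.326 W/m² × 0.836127 m²/yd² = 171.679 W/yd²

172 W/yd²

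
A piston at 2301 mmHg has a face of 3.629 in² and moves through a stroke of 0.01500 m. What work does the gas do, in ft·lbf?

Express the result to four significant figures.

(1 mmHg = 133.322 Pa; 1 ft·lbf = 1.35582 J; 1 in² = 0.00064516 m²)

2301 mmHg → 306774 Pa
3.629 in² → 0.00234129 m²
F = P × A = 306774 × 0.00234129 = 718.247 N
W = F × d = 718.247 × 0.015 = 10.7737 J
In ft·lbf: 10.7737 / 1.35582 = 7.94626 ft·lbf

7.946 ft·lbf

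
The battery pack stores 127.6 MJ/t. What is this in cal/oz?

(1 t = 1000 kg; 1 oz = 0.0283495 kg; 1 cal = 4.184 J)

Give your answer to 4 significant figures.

127.6 MJ/t × 1000000 J/MJ ÷ 1000 kg/t = 127600 J/kg
127600 J/kg ÷ 4.184 J/cal × 0.0283495 kg/oz = 864.578 cal/oz

864.6 cal/oz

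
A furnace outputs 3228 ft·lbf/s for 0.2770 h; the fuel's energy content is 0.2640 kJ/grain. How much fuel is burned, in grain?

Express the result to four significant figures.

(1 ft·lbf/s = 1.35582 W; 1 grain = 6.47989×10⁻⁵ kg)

1.653×10⁴ grain

3228 ft·lbf/s → 4376.59 W
0.2770 h → 997.2 s
E = P × t = 4376.59 × 997.2 = 4.36434×10⁶ J
0.2640 kJ/grain → 4.07414×10⁶ J/kg
m = E / e_s = 4.36434×10⁶ / 4.07414×10⁶ = 1.07123 kg
In grain: 1.07123 / 6.47989×10⁻⁵ = 16531.6 grain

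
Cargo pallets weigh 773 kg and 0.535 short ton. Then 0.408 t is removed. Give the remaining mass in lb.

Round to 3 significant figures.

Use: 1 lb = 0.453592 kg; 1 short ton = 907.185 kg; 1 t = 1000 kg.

1870 lb

773 kg (already kg)
0.535 short ton × 907.185 = 485.344 kg
0.408 t × 1000 = 408 kg
Result: 773 + 485.344 − 408 = 850.344 kg
In lb: 850.344 / 0.453592 = 1874.69 lb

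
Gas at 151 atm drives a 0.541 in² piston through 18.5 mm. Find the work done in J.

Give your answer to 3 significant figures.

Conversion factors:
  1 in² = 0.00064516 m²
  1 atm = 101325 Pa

151 atm → 1.53001×10⁷ Pa
0.541 in² → 3.49032×10⁻⁴ m²
F = P × A = 1.53001×10⁷ × 3.49032×10⁻⁴ = 5340.22 N
18.5 mm → 0.0185 m
W = F × d = 5340.22 × 0.0185 = 98.7941 J

98.8 J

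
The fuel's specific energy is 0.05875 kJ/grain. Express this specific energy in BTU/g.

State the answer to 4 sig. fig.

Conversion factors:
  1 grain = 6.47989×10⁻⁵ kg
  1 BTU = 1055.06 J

0.8593 BTU/g

0.05875 kJ/grain × 1000 J/kJ ÷ 6.47989×10⁻⁵ kg/grain = 906651 J/kg
906651 J/kg ÷ 1055.06 J/BTU × 0.001 kg/g = 0.859336 BTU/g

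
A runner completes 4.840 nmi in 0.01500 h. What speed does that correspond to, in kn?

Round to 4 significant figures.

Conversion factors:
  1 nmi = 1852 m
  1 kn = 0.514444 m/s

322.7 kn

4.840 nmi × 1852 = 8963.68 m
0.01500 h × 3600 = 54 s
v = d / t = 8963.68 m / 54 s = 165.994 m/s
165.994 m/s ÷ (0.514444 m/s/kn) = 322.667 kn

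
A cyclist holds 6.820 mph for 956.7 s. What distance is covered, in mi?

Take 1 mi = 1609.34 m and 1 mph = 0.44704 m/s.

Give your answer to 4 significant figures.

1.812 mi

6.820 mph × 0.44704 → 3.04881 m/s
d = v × t = 3.04881 m/s × 956.7 s = 2916.8 m
2916.8 m ÷ (1609.34 m/mi) = 1.81242 mi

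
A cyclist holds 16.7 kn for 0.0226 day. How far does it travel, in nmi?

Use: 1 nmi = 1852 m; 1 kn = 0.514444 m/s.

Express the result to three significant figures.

9.06 nmi

16.7 kn × 0.514444 → 8.59121 m/s
0.0226 day × 86400 → 1952.64 s
d = v × t = 8.59121 m/s × 1952.64 s = 16775.5 m
16775.5 m ÷ (1852 m/nmi) = 9.05805 nmi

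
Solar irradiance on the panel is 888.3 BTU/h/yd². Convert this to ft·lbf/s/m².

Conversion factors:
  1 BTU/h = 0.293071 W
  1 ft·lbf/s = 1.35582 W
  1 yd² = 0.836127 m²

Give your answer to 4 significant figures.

229.6 ft·lbf/s/m²

888.3 BTU/h/yd² × 0.293071 W/BTU/h ÷ 0.836127 m²/yd² = 311.358 W/m²
311.358 W/m² ÷ 1.35582 W/ft·lbf/s = 229.646 ft·lbf/s/m²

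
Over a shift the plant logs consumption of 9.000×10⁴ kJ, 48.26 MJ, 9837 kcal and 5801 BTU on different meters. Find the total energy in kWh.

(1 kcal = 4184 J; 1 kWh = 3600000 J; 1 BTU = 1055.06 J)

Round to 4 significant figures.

51.54 kWh

9.000×10⁴ kJ × 1000 = 9×10⁷ J
48.26 MJ × 1000000 = 4.826×10⁷ J
9837 kcal × 4184 = 4.1158×10⁷ J
5801 BTU × 1055.06 = 6.1204×10⁶ J
Combined: 9×10⁷ + 4.826×10⁷ + 4.1158×10⁷ + 6.1204×10⁶ = 1.85538×10⁸ J
In kWh: 1.85538×10⁸ / 3600000 = 51.5383 kWh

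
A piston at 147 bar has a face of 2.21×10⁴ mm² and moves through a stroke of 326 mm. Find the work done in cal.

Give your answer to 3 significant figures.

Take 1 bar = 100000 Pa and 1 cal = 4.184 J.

2.53×10⁴ cal

147 bar → 1.47×10⁷ Pa
2.21×10⁴ mm² → 0.0221 m²
F = P × A = 1.47×10⁷ × 0.0221 = 324870 N
326 mm → 0.326 m
W = F × d = 324870 × 0.326 = 105908 J
In cal: 105908 / 4.184 = 25312.6 cal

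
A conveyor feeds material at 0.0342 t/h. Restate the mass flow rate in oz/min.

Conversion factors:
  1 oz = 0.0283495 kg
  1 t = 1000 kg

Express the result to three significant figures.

20.1 oz/min

0.0342 t/h × 1000 kg/t ÷ 3600 s/h = 0.0095 kg/s
0.0095 kg/s ÷ 0.0283495 kg/oz × 60 s/min = 20.1062 oz/min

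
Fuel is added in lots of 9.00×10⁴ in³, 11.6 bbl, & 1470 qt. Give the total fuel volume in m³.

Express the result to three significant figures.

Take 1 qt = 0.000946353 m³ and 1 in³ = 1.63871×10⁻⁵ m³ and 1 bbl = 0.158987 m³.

9.00×10⁴ in³ × 1.63871×10⁻⁵ = 1.47484 m³
11.6 bbl × 0.158987 = 1.84425 m³
1470 qt × 0.000946353 = 1.39114 m³
Total: 1.47484 + 1.84425 + 1.39114 = 4.71023 m³

4.71 m³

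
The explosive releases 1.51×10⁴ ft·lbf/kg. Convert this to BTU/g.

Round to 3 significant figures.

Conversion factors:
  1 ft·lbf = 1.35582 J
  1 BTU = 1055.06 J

0.0194 BTU/g

1.51×10⁴ ft·lbf/kg × 1.35582 J/ft·lbf = 20472.9 J/kg
20472.9 J/kg ÷ 1055.06 J/BTU × 0.001 kg/g = 0.0194045 BTU/g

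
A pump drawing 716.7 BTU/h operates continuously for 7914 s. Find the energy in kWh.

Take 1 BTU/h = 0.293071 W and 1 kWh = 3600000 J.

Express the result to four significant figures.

716.7 BTU/h × 0.293071 = 210.044 W
E = P × t = 210.044 W × 7914 s = 1.66229×10⁶ J
1.66229×10⁶ J ÷ (3600000 J/kWh) = 0.461747 kWh

0.4617 kWh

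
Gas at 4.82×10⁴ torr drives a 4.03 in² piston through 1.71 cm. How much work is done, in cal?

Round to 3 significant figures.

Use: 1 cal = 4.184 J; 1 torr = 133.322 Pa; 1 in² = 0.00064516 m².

4.82×10⁴ torr → 6.42612×10⁶ Pa
4.03 in² → 0.00259999 m²
F = P × A = 6.42612×10⁶ × 0.00259999 = 16707.8 N
1.71 cm → 0.0171 m
W = F × d = 16707.8 × 0.0171 = 285.703 J
In cal: 285.703 / 4.184 = 68.2847 cal

68.3 cal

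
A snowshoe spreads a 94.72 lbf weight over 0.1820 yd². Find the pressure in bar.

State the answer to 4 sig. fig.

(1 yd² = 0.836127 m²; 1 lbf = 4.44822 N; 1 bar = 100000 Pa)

0.02769 bar

94.72 lbf × 4.44822 → 421.335 N
0.1820 yd² × 0.836127 → 0.152175 m²
P = F / A = 421.335 N / 0.152175 m² = 2768.75 Pa
2768.75 Pa ÷ (100000 Pa/bar) = 0.0276875 bar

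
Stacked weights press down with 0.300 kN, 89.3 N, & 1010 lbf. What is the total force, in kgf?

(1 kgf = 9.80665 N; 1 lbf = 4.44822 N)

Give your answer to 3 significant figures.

498 kgf

0.300 kN × 1000 = 300 N
89.3 N (already N)
1010 lbf × 4.44822 = 4492.7 N
Combined: 300 + 89.3 + 4492.7 = 4882 N
In kgf: 4882 / 9.80665 = 497.825 kgf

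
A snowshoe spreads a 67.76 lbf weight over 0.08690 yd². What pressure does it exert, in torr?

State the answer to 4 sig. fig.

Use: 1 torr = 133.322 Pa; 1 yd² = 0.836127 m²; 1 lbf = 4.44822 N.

67.76 lbf × 4.44822 → 301.411 N
0.08690 yd² × 0.836127 → 0.0726594 m²
P = F / A = 301.411 N / 0.0726594 m² = 4148.27 Pa
4148.27 Pa ÷ (133.322 Pa/torr) = 31.1147 torr

31.11 torr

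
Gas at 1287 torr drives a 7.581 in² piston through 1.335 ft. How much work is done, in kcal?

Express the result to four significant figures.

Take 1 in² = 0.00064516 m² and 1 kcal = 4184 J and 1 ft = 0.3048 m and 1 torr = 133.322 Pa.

0.08162 kcal

1287 torr → 171585 Pa
7.581 in² → 0.00489096 m²
F = P × A = 171585 × 0.00489096 = 839.215 N
1.335 ft → 0.406908 m
W = F × d = 839.215 × 0.406908 = 341.483 J
In kcal: 341.483 / 4184 = 0.0816164 kcal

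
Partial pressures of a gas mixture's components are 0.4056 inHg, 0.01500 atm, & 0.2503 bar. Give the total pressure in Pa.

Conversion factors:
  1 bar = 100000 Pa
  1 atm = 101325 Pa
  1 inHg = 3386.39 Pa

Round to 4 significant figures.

2.792×10⁴ Pa

0.4056 inHg × 3386.39 = 1373.52 Pa
0.01500 atm × 101325 = 1519.88 Pa
0.2503 bar × 100000 = 25030 Pa
Sum: 1373.52 + 1519.88 + 25030 = 27923.4 Pa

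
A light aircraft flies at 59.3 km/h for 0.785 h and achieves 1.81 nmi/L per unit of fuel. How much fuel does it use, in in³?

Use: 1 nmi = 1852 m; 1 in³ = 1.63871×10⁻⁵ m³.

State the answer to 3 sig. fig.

59.3 km/h → 16.4722 m/s
0.785 h → 2826 s
d = v × t = 16.4722 × 2826 = 46550.4 m
1.81 nmi/L → 3.35212×10⁶ m/m³
V = d / (distance per unit fuel) = 46550.4 / 3.35212×10⁶ = 0.0138869 m³
In in³: 0.0138869 / 1.63871×10⁻⁵ = 847.429 in³

847 in³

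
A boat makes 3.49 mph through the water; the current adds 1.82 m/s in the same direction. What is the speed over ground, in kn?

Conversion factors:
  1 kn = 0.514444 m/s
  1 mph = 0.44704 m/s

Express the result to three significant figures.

6.57 kn

3.49 mph × 0.44704 = 1.56017 m/s
1.82 m/s (already m/s)
Sum: 1.56017 + 1.82 = 3.38017 m/s
In kn: 3.38017 / 0.514444 = 6.57053 kn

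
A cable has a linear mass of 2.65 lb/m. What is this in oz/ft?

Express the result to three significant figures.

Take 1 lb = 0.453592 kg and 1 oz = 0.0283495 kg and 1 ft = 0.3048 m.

2.65 lb/m × 0.453592 kg/lb = 1.20202 kg/m
1.20202 kg/m ÷ 0.0283495 kg/oz × 0.3048 m/ft = 12.9235 oz/ft

12.9 oz/ft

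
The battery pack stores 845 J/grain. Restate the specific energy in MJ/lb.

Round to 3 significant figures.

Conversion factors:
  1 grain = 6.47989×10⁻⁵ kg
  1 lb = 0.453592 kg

5.91 MJ/lb

845 J/grain ÷ 6.47989×10⁻⁵ kg/grain = 1.30403×10⁷ J/kg
1.30403×10⁷ J/kg ÷ 1000000 J/MJ × 0.453592 kg/lb = 5.91498 MJ/lb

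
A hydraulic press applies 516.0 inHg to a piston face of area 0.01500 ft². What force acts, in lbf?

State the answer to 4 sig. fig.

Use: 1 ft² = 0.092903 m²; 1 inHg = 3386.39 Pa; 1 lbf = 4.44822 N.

547.4 lbf

516.0 inHg × 3386.39 = 1.74738×10⁶ Pa
0.01500 ft² × 0.092903 = 0.00139354 m²
F = P × A = 1.74738×10⁶ Pa × 0.00139354 m² = 2435.04 N
2435.04 N ÷ (4.44822 N/lbf) = 547.419 lbf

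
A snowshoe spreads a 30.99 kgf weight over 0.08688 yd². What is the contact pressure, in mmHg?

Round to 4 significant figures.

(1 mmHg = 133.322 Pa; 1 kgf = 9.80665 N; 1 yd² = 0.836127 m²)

30.99 kgf × 9.80665 → 303.908 N
0.08688 yd² × 0.836127 → 0.0726427 m²
P = F / A = 303.908 N / 0.0726427 m² = 4183.6 Pa
4183.6 Pa ÷ (133.322 Pa/mmHg) = 31.3797 mmHg

31.38 mmHg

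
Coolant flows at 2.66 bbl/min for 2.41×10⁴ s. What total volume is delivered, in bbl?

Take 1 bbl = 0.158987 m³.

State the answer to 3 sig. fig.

1070 bbl

2.66 bbl/min → 0.00704842 m³/s
V = Q × t = 0.00704842 × 24100 = 169.867 m³
In bbl: 169.867 / 0.158987 = 1068.43 bbl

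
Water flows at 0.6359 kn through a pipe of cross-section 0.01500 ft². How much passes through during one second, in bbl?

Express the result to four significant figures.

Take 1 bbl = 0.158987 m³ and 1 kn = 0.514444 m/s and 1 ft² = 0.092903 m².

0.6359 kn × 0.514444 → 0.327135 m/s
0.01500 ft² × 0.092903 → 0.00139354 m²
V = v × A × t = 0.327135 m/s × 0.00139354 m² × 1 s = 4.55876×10⁻⁴ m³
4.55876×10⁻⁴ m³ ÷ (0.158987 m³/bbl) = 0.00286738 bbl

0.002867 bbl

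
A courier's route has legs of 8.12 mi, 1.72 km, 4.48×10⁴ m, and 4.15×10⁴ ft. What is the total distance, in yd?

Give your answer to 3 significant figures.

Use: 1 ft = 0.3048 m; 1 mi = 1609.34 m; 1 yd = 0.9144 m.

8.12 mi × 1609.34 = 13067.8 m
1.72 km × 1000 = 1720 m
4.48×10⁴ m (already m)
4.15×10⁴ ft × 0.3048 = 12649.2 m
Sum: 13067.8 + 1720 + 44800 + 12649.2 = 72237 m
In yd: 72237 / 0.9144 = 78999.3 yd

7.90×10⁴ yd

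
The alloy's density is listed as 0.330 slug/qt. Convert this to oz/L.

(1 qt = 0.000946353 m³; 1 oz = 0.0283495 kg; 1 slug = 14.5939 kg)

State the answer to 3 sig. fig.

180 oz/L

0.330 slug/qt × 14.5939 kg/slug ÷ 0.000946353 m³/qt = 5089 kg/m³
5089 kg/m³ ÷ 0.0283495 kg/oz × 0.001 m³/L = 179.509 oz/L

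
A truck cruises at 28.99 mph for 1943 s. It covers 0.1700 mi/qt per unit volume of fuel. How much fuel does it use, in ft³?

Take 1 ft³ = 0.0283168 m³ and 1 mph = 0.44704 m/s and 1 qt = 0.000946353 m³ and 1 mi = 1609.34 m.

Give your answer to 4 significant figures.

3.076 ft³

28.99 mph → 12.9597 m/s
d = v × t = 12.9597 × 1943 = 25180.7 m
0.1700 mi/qt → 289097 m/m³
V = d / (distance per unit fuel) = 25180.7 / 289097 = 0.0871012 m³
In ft³: 0.0871012 / 0.0283168 = 3.07595 ft³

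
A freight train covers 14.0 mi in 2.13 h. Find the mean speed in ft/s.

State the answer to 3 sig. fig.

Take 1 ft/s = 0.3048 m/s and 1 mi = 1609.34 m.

9.64 ft/s

14.0 mi × 1609.34 → 22530.8 m
2.13 h × 3600 → 7668 s
v = d / t = 22530.8 m / 7668 s = 2.93829 m/s
2.93829 m/s ÷ (0.3048 m/s/ft/s) = 9.64006 ft/s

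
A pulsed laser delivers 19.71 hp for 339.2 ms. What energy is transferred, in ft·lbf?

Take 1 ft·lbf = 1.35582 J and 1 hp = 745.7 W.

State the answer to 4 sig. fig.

19.71 hp × 745.7 → 14697.7 W
339.2 ms × 0.001 → 0.3392 s
E = P × t = 14697.7 W × 0.3392 s = 4985.46 J
4985.46 J ÷ (1.35582 J/ft·lbf) = 3677.08 ft·lbf

3677 ft·lbf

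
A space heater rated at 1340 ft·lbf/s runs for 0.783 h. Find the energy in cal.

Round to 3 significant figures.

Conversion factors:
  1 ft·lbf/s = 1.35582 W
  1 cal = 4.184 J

1340 ft·lbf/s × 1.35582 → 1816.8 W
0.783 h × 3600 → 2818.8 s
E = P × t = 1816.8 W × 2818.8 s = 5.1212×10⁶ J
5.1212×10⁶ J ÷ (4.184 J/cal) = 1.224×10⁶ cal

1.22×10⁶ cal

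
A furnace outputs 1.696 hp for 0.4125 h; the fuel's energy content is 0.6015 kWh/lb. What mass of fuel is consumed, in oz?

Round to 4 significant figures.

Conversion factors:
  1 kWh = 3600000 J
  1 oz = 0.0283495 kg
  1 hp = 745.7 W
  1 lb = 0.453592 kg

1.696 hp → 1264.71 W
0.4125 h → 1485 s
E = P × t = 1264.71 × 1485 = 1.87809×10⁶ J
0.6015 kWh/lb → 4.77389×10⁶ J/kg
m = E / e_s = 1.87809×10⁶ / 4.77389×10⁶ = 0.393409 kg
In oz: 0.393409 / 0.0283495 = 13.8771 oz

13.88 oz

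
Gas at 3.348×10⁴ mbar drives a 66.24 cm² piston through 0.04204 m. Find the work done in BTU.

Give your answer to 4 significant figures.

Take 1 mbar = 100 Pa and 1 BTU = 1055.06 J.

3.348×10⁴ mbar → 3.348×10⁶ Pa
66.24 cm² → 0.006624 m²
F = P × A = 3.348×10⁶ × 0.006624 = 22177.2 N
W = F × d = 22177.2 × 0.04204 = 932.329 J
In BTU: 932.329 / 1055.06 = 0.883674 BTU

0.8837 BTU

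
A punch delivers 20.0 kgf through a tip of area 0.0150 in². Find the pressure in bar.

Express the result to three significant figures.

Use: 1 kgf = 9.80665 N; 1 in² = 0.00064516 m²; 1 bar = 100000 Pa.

20.0 kgf × 9.80665 = 196.133 N
0.0150 in² × 0.00064516 = 9.6774×10⁻⁶ m²
P = F / A = 196.133 N / 9.6774×10⁻⁶ m² = 2.02671×10⁷ Pa
2.02671×10⁷ Pa ÷ (100000 Pa/bar) = 202.671 bar

203 bar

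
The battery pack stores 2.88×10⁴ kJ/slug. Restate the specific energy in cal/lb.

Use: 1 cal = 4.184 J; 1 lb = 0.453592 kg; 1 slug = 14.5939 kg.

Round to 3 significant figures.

2.88×10⁴ kJ/slug × 1000 J/kJ ÷ 14.5939 kg/slug = 1.97343×10⁶ J/kg
1.97343×10⁶ J/kg ÷ 4.184 J/cal × 0.453592 kg/lb = 213942 cal/lb

2.14×10⁵ cal/lb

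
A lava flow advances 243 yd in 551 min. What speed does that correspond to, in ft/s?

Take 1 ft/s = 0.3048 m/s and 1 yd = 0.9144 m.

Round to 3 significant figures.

0.0221 ft/s

243 yd × 0.9144 = 222.199 m
551 min × 60 = 33060 s
v = d / t = 222.199 m / 33060 s = 0.00672108 m/s
0.00672108 m/s ÷ (0.3048 m/s/ft/s) = 0.0220508 ft/s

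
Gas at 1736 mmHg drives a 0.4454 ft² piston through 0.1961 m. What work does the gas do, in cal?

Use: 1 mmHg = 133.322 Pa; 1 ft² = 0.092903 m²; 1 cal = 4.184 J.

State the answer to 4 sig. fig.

448.9 cal

1736 mmHg → 231447 Pa
0.4454 ft² → 0.041379 m²
F = P × A = 231447 × 0.041379 = 9577.05 N
W = F × d = 9577.05 × 0.1961 = 1878.06 J
In cal: 1878.06 / 4.184 = 448.867 cal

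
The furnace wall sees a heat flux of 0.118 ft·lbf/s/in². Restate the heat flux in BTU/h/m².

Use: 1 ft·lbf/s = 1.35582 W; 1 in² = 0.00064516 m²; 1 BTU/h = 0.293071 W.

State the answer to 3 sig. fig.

0.118 ft·lbf/s/in² × 1.35582 W/ft·lbf/s ÷ 0.00064516 m²/in² = 247.98 W/m²
247.98 W/m² ÷ 0.293071 W/BTU/h = 846.143 BTU/h/m²

846 BTU/h/m²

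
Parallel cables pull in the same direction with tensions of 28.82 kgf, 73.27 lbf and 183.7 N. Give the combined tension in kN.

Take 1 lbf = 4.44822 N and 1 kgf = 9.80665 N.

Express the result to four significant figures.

0.7922 kN

28.82 kgf × 9.80665 = 282.628 N
73.27 lbf × 4.44822 = 325.921 N
183.7 N (already N)
Sum: 282.628 + 325.921 + 183.7 = 792.249 N
In kN: 792.249 / 1000 = 0.792249 kN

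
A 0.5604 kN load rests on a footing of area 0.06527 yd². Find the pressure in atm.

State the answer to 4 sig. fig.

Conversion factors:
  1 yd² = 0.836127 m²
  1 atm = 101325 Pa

0.1013 atm

0.5604 kN × 1000 → 560.4 N
0.06527 yd² × 0.836127 → 0.054574 m²
P = F / A = 560.4 N / 0.054574 m² = 10268.6 Pa
10268.6 Pa ÷ (101325 Pa/atm) = 0.101343 atm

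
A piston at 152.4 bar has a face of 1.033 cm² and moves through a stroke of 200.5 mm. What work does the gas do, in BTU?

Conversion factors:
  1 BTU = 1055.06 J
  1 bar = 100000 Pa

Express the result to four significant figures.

0.2992 BTU

152.4 bar → 1.524×10⁷ Pa
1.033 cm² → 1.033×10⁻⁴ m²
F = P × A = 1.524×10⁷ × 1.033×10⁻⁴ = 1574.29 N
200.5 mm → 0.2005 m
W = F × d = 1574.29 × 0.2005 = 315.645 J
In BTU: 315.645 / 1055.06 = 0.299173 BTU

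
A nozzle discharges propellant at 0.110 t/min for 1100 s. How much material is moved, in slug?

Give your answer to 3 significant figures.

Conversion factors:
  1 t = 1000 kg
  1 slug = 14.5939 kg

0.110 t/min → 1.83333 kg/s
m = ṁ × t = 1.83333 × 1100 = 2016.66 kg
In slug: 2016.66 / 14.5939 = 138.185 slug

138 slug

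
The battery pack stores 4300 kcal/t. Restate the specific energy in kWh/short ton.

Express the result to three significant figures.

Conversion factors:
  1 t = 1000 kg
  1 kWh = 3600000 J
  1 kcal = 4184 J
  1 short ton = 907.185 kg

4.53 kWh/short ton

4300 kcal/t × 4184 J/kcal ÷ 1000 kg/t = 17991.2 J/kg
17991.2 J/kg ÷ 3600000 J/kWh × 907.185 kg/short ton = 4.53371 kWh/short ton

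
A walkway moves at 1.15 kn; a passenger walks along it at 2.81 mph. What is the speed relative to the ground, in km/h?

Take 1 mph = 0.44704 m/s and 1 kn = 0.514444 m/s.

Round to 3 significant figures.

1.15 kn × 0.514444 = 0.591611 m/s
2.81 mph × 0.44704 = 1.25618 m/s
Total: 0.591611 + 1.25618 = 1.84779 m/s
In km/h: 1.84779 / (1/3.6) = 6.65204 km/h

6.65 km/h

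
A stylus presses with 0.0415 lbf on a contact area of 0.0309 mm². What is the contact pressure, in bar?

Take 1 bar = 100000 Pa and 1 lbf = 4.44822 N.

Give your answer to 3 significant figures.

59.7 bar

0.0415 lbf × 4.44822 → 0.184601 N
0.0309 mm² × 10⁻⁶ → 3.09×10⁻⁸ m²
P = F / A = 0.184601 N / 3.09×10⁻⁸ m² = 5.97414×10⁶ Pa
5.97414×10⁶ Pa ÷ (100000 Pa/bar) = 59.7414 bar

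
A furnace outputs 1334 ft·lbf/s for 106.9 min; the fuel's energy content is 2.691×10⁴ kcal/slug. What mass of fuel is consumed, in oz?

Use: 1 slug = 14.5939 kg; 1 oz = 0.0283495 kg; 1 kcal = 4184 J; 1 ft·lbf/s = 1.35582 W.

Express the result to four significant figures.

53.04 oz

1334 ft·lbf/s → 1808.66 W
106.9 min → 6414 s
E = P × t = 1808.66 × 6414 = 1.16007×10⁷ J
2.691×10⁴ kcal/slug → 7.71497×10⁶ J/kg
m = E / e_s = 1.16007×10⁷ / 7.71497×10⁶ = 1.50366 kg
In oz: 1.50366 / 0.0283495 = 53.0401 oz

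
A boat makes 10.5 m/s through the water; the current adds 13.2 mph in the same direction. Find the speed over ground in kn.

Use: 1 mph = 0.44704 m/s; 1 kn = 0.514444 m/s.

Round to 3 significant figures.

31.9 kn

10.5 m/s (already m/s)
13.2 mph × 0.44704 = 5.90093 m/s
Sum: 10.5 + 5.90093 = 16.4009 m/s
In kn: 16.4009 / 0.514444 = 31.8808 kn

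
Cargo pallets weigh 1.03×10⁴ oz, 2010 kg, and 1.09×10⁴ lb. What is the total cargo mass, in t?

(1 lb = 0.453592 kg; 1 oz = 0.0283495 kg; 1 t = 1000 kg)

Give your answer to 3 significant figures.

7.25 t

1.03×10⁴ oz × 0.0283495 = 292 kg
2010 kg (already kg)
1.09×10⁴ lb × 0.453592 = 4944.15 kg
Total: 292 + 2010 + 4944.15 = 7246.15 kg
In t: 7246.15 / 1000 = 7.24615 t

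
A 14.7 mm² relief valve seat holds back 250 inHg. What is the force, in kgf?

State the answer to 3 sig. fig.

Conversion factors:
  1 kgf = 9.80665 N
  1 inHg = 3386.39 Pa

250 inHg × 3386.39 → 846598 Pa
14.7 mm² × 10⁻⁶ → 1.47×10⁻⁵ m²
F = P × A = 846598 Pa × 1.47×10⁻⁵ m² = 12.445 N
12.445 N ÷ (9.80665 N/kgf) = 1.26904 kgf

1.27 kgf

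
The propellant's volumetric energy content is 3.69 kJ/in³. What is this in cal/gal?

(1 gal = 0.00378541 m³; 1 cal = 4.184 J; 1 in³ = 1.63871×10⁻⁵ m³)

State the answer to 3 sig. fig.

2.04×10⁵ cal/gal

3.69 kJ/in³ × 1000 J/kJ ÷ 1.63871×10⁻⁵ m³/in³ = 2.25177×10⁸ J/m³
2.25177×10⁸ J/m³ ÷ 4.184 J/cal × 0.00378541 m³/gal = 203725 cal/gal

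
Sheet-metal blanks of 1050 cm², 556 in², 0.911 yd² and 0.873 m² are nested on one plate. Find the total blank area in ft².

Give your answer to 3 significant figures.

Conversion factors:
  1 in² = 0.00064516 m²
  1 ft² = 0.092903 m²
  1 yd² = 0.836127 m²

1050 cm² × 0.0001 = 0.105 m²
556 in² × 0.00064516 = 0.358709 m²
0.911 yd² × 0.836127 = 0.761712 m²
0.873 m² (already m²)
Total: 0.105 + 0.358709 + 0.761712 + 0.873 = 2.09842 m²
In ft²: 2.09842 / 0.092903 = 22.5872 ft²

22.6 ft²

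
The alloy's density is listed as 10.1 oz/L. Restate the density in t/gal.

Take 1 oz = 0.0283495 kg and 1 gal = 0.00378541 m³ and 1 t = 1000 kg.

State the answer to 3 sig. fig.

0.00108 t/gal

10.1 oz/L × 0.0283495 kg/oz ÷ 0.001 m³/L = 286.33 kg/m³
286.33 kg/m³ ÷ 1000 kg/t × 0.00378541 m³/gal = 0.00108388 t/gal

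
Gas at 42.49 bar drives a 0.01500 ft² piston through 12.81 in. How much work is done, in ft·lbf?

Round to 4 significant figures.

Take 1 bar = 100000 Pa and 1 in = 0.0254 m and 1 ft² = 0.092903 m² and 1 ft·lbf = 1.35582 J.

42.49 bar → 4.249×10⁶ Pa
0.01500 ft² → 0.00139354 m²
F = P × A = 4.249×10⁶ × 0.00139354 = 5921.15 N
12.81 in → 0.325374 m
W = F × d = 5921.15 × 0.325374 = 1926.59 J
In ft·lbf: 1926.59 / 1.35582 = 1420.98 ft·lbf

1421 ft·lbf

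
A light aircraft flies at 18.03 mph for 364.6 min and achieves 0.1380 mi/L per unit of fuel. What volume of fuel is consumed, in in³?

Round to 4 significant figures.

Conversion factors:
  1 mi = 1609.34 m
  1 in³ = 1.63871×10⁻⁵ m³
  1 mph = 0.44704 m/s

4.845×10⁴ in³

18.03 mph → 8.06013 m/s
364.6 min → 21876 s
d = v × t = 8.06013 × 21876 = 176323 m
0.1380 mi/L → 222089 m/m³
V = d / (distance per unit fuel) = 176323 / 222089 = 0.793929 m³
In in³: 0.793929 / 1.63871×10⁻⁵ = 48448.4 in³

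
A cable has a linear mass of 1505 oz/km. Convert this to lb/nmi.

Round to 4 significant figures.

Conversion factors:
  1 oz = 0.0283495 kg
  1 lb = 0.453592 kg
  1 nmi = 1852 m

1505 oz/km × 0.0283495 kg/oz ÷ 1000 m/km = 0.042666 kg/m
0.042666 kg/m ÷ 0.453592 kg/lb × 1852 m/nmi = 174.204 lb/nmi

174.2 lb/nmi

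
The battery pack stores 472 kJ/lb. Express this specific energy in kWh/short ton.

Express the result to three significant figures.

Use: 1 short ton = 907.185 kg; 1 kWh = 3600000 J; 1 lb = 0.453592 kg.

262 kWh/short ton

472 kJ/lb × 1000 J/kJ ÷ 0.453592 kg/lb = 1.04058×10⁶ J/kg
1.04058×10⁶ J/kg ÷ 3600000 J/kWh × 907.185 kg/short ton = 262.222 kWh/short ton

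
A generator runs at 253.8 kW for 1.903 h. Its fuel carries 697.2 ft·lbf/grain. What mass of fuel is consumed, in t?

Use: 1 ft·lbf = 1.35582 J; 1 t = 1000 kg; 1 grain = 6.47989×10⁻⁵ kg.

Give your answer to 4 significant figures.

253.8 kW → 253800 W
1.903 h → 6850.8 s
E = P × t = 253800 × 6850.8 = 1.73873×10⁹ J
697.2 ft·lbf/grain → 1.45879×10⁷ J/kg
m = E / e_s = 1.73873×10⁹ / 1.45879×10⁷ = 119.19 kg
In t: 119.19 / 1000 = 0.11919 t

0.1192 t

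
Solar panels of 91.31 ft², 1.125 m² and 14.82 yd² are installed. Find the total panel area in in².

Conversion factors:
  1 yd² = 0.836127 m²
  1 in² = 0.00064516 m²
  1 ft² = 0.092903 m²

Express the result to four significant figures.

91.31 ft² × 0.092903 = 8.48297 m²
1.125 m² (already m²)
14.82 yd² × 0.836127 = 12.3914 m²
Sum: 8.48297 + 1.125 + 12.3914 = 21.9994 m²
In in²: 21.9994 / 0.00064516 = 34099.1 in²

3.410×10⁴ in²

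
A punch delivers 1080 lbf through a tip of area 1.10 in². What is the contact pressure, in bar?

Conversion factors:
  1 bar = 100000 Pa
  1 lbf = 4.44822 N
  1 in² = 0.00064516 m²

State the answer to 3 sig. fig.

67.7 bar

1080 lbf × 4.44822 = 4804.08 N
1.10 in² × 0.00064516 = 7.09676×10⁻⁴ m²
P = F / A = 4804.08 N / 7.09676×10⁻⁴ m² = 6.7694×10⁶ Pa
6.7694×10⁶ Pa ÷ (100000 Pa/bar) = 67.694 bar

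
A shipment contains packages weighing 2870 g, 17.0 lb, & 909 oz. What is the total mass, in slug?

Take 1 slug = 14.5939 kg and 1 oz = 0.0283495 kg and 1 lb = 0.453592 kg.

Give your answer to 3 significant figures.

2.49 slug

2870 g × 0.001 = 2.87 kg
17.0 lb × 0.453592 = 7.71106 kg
909 oz × 0.0283495 = 25.7697 kg
Combined: 2.87 + 7.71106 + 25.7697 = 36.3508 kg
In slug: 36.3508 / 14.5939 = 2.49082 slug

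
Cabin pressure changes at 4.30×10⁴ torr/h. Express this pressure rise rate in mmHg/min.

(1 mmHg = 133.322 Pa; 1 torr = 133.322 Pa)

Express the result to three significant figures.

717 mmHg/min

4.30×10⁴ torr/h × 133.322 Pa/torr ÷ 3600 s/h = 1592.46 Pa/s
1592.46 Pa/s ÷ 133.322 Pa/mmHg × 60 s/min = 716.668 mmHg/min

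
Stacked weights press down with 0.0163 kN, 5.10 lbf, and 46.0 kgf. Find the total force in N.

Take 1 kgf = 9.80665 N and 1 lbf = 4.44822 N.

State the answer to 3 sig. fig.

0.0163 kN × 1000 → 16.3 N
5.10 lbf × 4.44822 → 22.6859 N
46.0 kgf × 9.80665 → 451.106 N
Sum: 16.3 + 22.6859 + 451.106 = 490.092 N

490 N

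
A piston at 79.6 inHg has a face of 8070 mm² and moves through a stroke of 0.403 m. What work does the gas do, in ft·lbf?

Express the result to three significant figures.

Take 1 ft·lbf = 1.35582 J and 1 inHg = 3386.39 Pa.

647 ft·lbf

79.6 inHg → 269557 Pa
8070 mm² → 0.00807 m²
F = P × A = 269557 × 0.00807 = 2175.32 N
W = F × d = 2175.32 × 0.403 = 876.654 J
In ft·lbf: 876.654 / 1.35582 = 646.586 ft·lbf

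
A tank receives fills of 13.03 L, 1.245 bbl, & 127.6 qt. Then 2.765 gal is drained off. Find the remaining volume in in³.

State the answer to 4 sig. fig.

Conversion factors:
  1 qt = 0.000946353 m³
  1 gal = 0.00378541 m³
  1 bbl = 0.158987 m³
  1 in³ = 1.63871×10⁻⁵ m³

13.03 L × 0.001 = 0.01303 m³
1.245 bbl × 0.158987 = 0.197939 m³
127.6 qt × 0.000946353 = 0.120755 m³
2.765 gal × 0.00378541 = 0.0104667 m³
Result: 0.01303 + 0.197939 + 0.120755 − 0.0104667 = 0.321257 m³
In in³: 0.321257 / 1.63871×10⁻⁵ = 19604.3 in³

1.960×10⁴ in³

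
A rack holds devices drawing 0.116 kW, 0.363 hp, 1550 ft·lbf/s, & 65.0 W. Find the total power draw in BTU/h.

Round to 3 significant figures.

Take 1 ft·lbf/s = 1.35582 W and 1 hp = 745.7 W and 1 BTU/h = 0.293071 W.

0.116 kW × 1000 → 116 W
0.363 hp × 745.7 → 270.689 W
1550 ft·lbf/s × 1.35582 → 2101.52 W
65.0 W (already W)
Combined: 116 + 270.689 + 2101.52 + 65 = 2553.21 W
In BTU/h: 2553.21 / 0.293071 = 8711.92 BTU/h

8710 BTU/h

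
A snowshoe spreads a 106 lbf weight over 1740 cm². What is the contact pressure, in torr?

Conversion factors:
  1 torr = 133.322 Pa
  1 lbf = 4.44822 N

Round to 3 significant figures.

20.3 torr

106 lbf × 4.44822 → 471.511 N
1740 cm² × 0.0001 → 0.174 m²
P = F / A = 471.511 N / 0.174 m² = 2709.83 Pa
2709.83 Pa ÷ (133.322 Pa/torr) = 20.3255 torr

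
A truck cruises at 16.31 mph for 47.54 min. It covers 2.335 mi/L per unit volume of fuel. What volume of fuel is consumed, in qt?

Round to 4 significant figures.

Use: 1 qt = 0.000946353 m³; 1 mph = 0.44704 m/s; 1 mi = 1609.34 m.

16.31 mph → 7.29122 m/s
47.54 min → 2852.4 s
d = v × t = 7.29122 × 2852.4 = 20797.5 m
2.335 mi/L → 3.75781×10⁶ m/m³
V = d / (distance per unit fuel) = 20797.5 / 3.75781×10⁶ = 0.00553447 m³
In qt: 0.00553447 / 0.000946353 = 5.84821 qt

5.848 qt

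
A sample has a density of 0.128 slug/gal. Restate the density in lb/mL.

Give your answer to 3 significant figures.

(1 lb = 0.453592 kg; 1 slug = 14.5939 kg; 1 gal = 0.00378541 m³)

0.128 slug/gal × 14.5939 kg/slug ÷ 0.00378541 m³/gal = 493.479 kg/m³
493.479 kg/m³ ÷ 0.453592 kg/lb × 10⁻⁶ m³/mL = 0.00108794 lb/mL

0.00109 lb/mL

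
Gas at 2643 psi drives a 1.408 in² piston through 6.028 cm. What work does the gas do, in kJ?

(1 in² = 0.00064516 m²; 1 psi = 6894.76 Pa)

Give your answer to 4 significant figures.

0.9978 kJ

2643 psi → 1.82229×10⁷ Pa
1.408 in² → 9.08385×10⁻⁴ m²
F = P × A = 1.82229×10⁷ × 9.08385×10⁻⁴ = 16553.4 N
6.028 cm → 0.06028 m
W = F × d = 16553.4 × 0.06028 = 997.839 J
In kJ: 997.839 / 1000 = 0.997839 kJ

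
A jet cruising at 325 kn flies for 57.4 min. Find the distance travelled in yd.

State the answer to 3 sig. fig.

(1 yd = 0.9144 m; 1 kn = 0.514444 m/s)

6.30×10⁵ yd

325 kn × 0.514444 → 167.194 m/s
57.4 min × 60 → 3444 s
d = v × t = 167.194 m/s × 3444 s = 575816 m
575816 m ÷ (0.9144 m/yd) = 629720 yd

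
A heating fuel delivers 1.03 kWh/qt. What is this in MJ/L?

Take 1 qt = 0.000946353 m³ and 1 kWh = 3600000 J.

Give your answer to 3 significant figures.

1.03 kWh/qt × 3600000 J/kWh ÷ 0.000946353 m³/qt = 3.9182×10⁹ J/m³
3.9182×10⁹ J/m³ ÷ 1000000 J/MJ × 0.001 m³/L = 3.9182 MJ/L

3.92 MJ/L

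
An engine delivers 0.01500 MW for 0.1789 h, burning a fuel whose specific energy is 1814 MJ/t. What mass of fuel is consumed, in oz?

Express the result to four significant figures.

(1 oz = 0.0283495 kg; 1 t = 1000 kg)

187.9 oz

0.01500 MW → 15000 W
0.1789 h → 644.04 s
E = P × t = 15000 × 644.04 = 9.6606×10⁶ J
1814 MJ/t → 1.814×10⁶ J/kg
m = E / e_s = 9.6606×10⁶ / 1.814×10⁶ = 5.32558 kg
In oz: 5.32558 / 0.0283495 = 187.854 oz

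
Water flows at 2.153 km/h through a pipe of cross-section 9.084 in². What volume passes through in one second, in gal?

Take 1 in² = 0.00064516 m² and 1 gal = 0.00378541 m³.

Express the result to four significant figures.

2.153 km/h × (1/3.6) = 0.598056 m/s
9.084 in² × 0.00064516 = 0.00586063 m²
V = v × A × t = 0.598056 m/s × 0.00586063 m² × 1 s = 0.00350498 m³
0.00350498 m³ ÷ (0.00378541 m³/gal) = 0.925918 gal

0.9259 gal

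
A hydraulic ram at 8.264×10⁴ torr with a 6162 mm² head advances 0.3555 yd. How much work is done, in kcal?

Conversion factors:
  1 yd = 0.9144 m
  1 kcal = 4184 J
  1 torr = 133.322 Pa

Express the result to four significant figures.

5.275 kcal

8.264×10⁴ torr → 1.10177×10⁷ Pa
6162 mm² → 0.006162 m²
F = P × A = 1.10177×10⁷ × 0.006162 = 67891.1 N
0.3555 yd → 0.325069 m
W = F × d = 67891.1 × 0.325069 = 22069.3 J
In kcal: 22069.3 / 4184 = 5.27469 kcal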